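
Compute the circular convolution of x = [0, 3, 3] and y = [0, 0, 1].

(x ⊛ y)[n] = Σ(m=0 to 2) x[m] · y[(n-m) mod 3]

Computing each output sample:
(x ⊛ y)[0] = 3
(x ⊛ y)[1] = 3
(x ⊛ y)[2] = 0

x ⊛ y = [3, 3, 0]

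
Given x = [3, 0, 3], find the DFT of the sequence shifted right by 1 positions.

Time shift by 1: X_shifted[k] = ω_3^(1k) · X[k]
Shifted x = [3, 3, 0]

DFT(x[n-1]) = [6, 1.5000-2.5981i, 1.5000+2.5981i]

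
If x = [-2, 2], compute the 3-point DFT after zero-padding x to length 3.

Original 2-point DFT: [0, -4]
Zero-padded 3-point DFT provides frequency interpolation.

DFT_3([x, 0, ...]) = [0, -3.0000-1.7321i, -3.0000+1.7321i]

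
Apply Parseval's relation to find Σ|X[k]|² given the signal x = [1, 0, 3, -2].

Parseval: Σ|x[n]|² = (1/N)Σ|X[k]|², so Σ|X[k]|² = N·Σ|x[n]|² = 4·14.0000

Σ|X[k]|² = N·Σ|x[n]|² = 4·14.0000 = 56.0000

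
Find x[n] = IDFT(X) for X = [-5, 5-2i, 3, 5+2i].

x[n] = (1/4) Σ(k=0 to 3) X[k] · e^(2πikn/4)

Computing each x[n]:
x[0] = 2
x[1] = -1
x[2] = -3
x[3] = -3

x = [2, -1, -3, -3]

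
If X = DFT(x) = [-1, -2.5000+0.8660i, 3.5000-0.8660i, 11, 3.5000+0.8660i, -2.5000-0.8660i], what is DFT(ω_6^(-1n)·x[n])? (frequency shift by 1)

Modulation property: DFT(ω_6^(-1n)·x[n]) = X[(k-1) mod 6], so circularly shift X by 1 positions.

X[k-1] = [-2.5000-0.8660i, -1, -2.5000+0.8660i, 3.5000-0.8660i, 11, 3.5000+0.8660i]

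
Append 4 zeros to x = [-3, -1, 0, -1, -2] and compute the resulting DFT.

Original 5-point DFT: [-7, -3.1180-1.5388i, -0.8820+0.3633i, -0.8820-0.3633i, -3.1180+1.5388i]
Zero-padded 9-point DFT provides frequency interpolation.

DFT_9([x, 0, ...]) = [-7, -1.3867+2.1929i, -4.2057-1.1668i, -2.5000+2.5981i, -1.9076-0.7616i, -1.9076+0.7616i, -2.5000-2.5981i, -4.2057+1.1668i, -1.3867-2.1929i]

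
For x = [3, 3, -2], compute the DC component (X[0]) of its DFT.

X[0] = Σ(n=0 to 2) x[n] · ω_3^0 = Σ x[n]
= (3) + (3) + (-2)

X[0] = 4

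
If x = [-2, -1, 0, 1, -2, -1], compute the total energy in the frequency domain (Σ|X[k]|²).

Parseval: Σ|x[n]|² = (1/N)Σ|X[k]|², so Σ|X[k]|² = N·Σ|x[n]|² = 6·11.0000

Σ|X[k]|² = N·Σ|x[n]|² = 6·11.0000 = 66.0000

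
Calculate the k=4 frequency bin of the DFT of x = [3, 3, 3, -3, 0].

X[4] = Σ(n=0 to 4) x[n] · ω_5^(4n) where ω_5 = e^(-2πi/5)
= (3)·ω_5^0 + (3)·ω_5^4 + (3)·ω_5^8 + (-3)·ω_5^12 + (0)·ω_5^16

X[4] = 3.9271+6.3799i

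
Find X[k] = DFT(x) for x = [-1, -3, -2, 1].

X[k] = Σ(n=0 to 3) x[n] · ω_4^(nk)
where ω_4 = e^(-2πi/4)

Computing each X[k]:
X[0] = -5
X[1] = 1+4i
X[2] = -1
X[3] = 1-4i

X = [-5, 1+4i, -1, 1-4i]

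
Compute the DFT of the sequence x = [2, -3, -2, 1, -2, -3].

X[k] = Σ(n=0 to 5) x[n] · ω_6^(nk)
where ω_6 = e^(-2πi/6)

Computing each X[k]:
X[0] = -7
X[1] = 0
X[2] = 8
X[3] = 3
X[4] = 8
X[5] = 0

X = [-7, 0, 8, 3, 8, 0]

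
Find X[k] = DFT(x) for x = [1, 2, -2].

X[k] = Σ(n=0 to 2) x[n] · ω_3^(nk)
where ω_3 = e^(-2πi/3)

Computing each X[k]:
X[0] = 1
X[1] = 1.0000-3.4641i
X[2] = 1.0000+3.4641i

X = [1, 1.0000-3.4641i, 1.0000+3.4641i]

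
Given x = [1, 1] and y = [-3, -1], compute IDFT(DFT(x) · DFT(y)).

(x ⊛ y)[n] = Σ(m=0 to 1) x[m] · y[(n-m) mod 2]

Computing each output sample:
(x ⊛ y)[0] = -4
(x ⊛ y)[1] = -4

x ⊛ y = [-4, -4]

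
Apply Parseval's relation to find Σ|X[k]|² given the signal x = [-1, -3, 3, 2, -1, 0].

Parseval: Σ|x[n]|² = (1/N)Σ|X[k]|², so Σ|X[k]|² = N·Σ|x[n]|² = 6·24.0000

Σ|X[k]|² = N·Σ|x[n]|² = 6·24.0000 = 144.0000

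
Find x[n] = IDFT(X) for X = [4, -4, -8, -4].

x[n] = (1/4) Σ(k=0 to 3) X[k] · e^(2πikn/4)

Computing each x[n]:
x[0] = -3
x[1] = 3
x[2] = 1
x[3] = 3

x = [-3, 3, 1, 3]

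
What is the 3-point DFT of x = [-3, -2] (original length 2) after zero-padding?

Original 2-point DFT: [-5, -1]
Zero-padded 3-point DFT provides frequency interpolation.

DFT_3([x, 0, ...]) = [-5, -2.0000+1.7321i, -2.0000-1.7321i]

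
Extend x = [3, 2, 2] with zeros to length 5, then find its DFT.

Original 3-point DFT: [7, 1, 1]
Zero-padded 5-point DFT provides frequency interpolation.

DFT_5([x, 0, ...]) = [7, 2.0000-3.0777i, 2.0000+0.7265i, 2.0000-0.7265i, 2.0000+3.0777i]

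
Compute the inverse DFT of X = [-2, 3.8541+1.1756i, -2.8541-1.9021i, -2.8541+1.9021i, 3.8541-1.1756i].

x[n] = (1/5) Σ(k=0 to 4) X[k] · e^(2πikn/5)

Computing each x[n]:
x[0] = 0
x[1] = 1
x[2] = -3
x[3] = -1
x[4] = 1

x = [0, 1, -3, -1, 1]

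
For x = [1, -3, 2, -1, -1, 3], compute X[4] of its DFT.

X[4] = Σ(n=0 to 5) x[n] · ω_6^(4n) where ω_6 = e^(-2πi/6)
= (1)·ω_6^0 + (-3)·ω_6^4 + (2)·ω_6^8 + (-1)·ω_6^12 + (-1)·ω_6^16 + (3)·ω_6^20

X[4] = -0.5000-7.7942i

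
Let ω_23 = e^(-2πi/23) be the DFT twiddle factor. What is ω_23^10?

ω_23^10 = e^(-2πi·10/23)
= cos(-2π·10/23) + i·sin(-2π·10/23)
= cos(-20π/23) + i·sin(-20π/23)

ω_23^10 = cos(-20π/23) + i·sin(-20π/23) = -0.9172-0.3984i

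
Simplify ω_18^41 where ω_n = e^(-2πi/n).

Since ω_18^18 = 1, powers reduce modulo 18.
41 mod 18 = 5
So ω_18^41 = ω_18^5 = e^(-2πi·5/18)

ω_18^41 = ω_18^5 = -0.1736-0.9848i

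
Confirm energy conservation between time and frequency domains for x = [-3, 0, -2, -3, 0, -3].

Time domain:
Σ|x[n]|² = |-3|² + |0|² + |-2|² + |-3|² + |0|² + |-3|² = 31.0000

Frequency domain:
(1/6)Σ|X[k]|² = (1/6)(|-11|² + |-0.5000-0.8660i|² + |-3.5000-4.3301i|² + |1|² + |-3.5000+4.3301i|² + |-0.5000+0.8660i|²) = (1/6)·186.0000 = 31.0000

Both sides agree, confirming Parseval's theorem.

Σ|x[n]|² = (1/N)Σ|X[k]|² = 31.0000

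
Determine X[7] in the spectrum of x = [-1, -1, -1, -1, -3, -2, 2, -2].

X[7] = Σ(n=0 to 7) x[n] · ω_8^(7n) where ω_8 = e^(-2πi/8)
= (-1)·ω_8^0 + (-1)·ω_8^7 + (-1)·ω_8^14 + (-1)·ω_8^21 + (-3)·ω_8^28 + (-2)·ω_8^35 + (2)·ω_8^42 + (-2)·ω_8^49

X[7] = 2.0000-1.5858i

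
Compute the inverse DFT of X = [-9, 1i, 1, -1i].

x[n] = (1/4) Σ(k=0 to 3) X[k] · e^(2πikn/4)

Computing each x[n]:
x[0] = -2
x[1] = -3
x[2] = -2
x[3] = -2

x = [-2, -3, -2, -2]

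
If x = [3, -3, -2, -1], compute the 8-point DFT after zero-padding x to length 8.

Original 4-point DFT: [-3, 5+2i, 5, 5-2i]
Zero-padded 8-point DFT provides frequency interpolation.

DFT_8([x, 0, ...]) = [-3, 1.5858+4.8284i, 5+2i, 4.4142+0.8284i, 5, 4.4142-0.8284i, 5-2i, 1.5858-4.8284i]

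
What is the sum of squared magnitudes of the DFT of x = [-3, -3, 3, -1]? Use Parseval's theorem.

Parseval: Σ|x[n]|² = (1/N)Σ|X[k]|², so Σ|X[k]|² = N·Σ|x[n]|² = 4·28.0000

Σ|X[k]|² = N·Σ|x[n]|² = 4·28.0000 = 112.0000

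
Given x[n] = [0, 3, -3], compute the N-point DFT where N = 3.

X[k] = Σ(n=0 to 2) x[n] · ω_3^(nk)
where ω_3 = e^(-2πi/3)

Computing each X[k]:
X[0] = 0
X[1] = -5.1962i
X[2] = 5.1962i

X = [0, -5.1962i, 5.1962i]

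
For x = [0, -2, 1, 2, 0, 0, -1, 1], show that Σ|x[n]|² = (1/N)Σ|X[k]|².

Time domain:
Σ|x[n]|² = |0|² + |-2|² + |1|² + |2|² + |0|² + |0|² + |-1|² + |1|² = 11.0000

Frequency domain:
(1/8)Σ|X[k]|² = (1/8)(|1|² + |-2.1213-1.2929i|² + |5i|² + |2.1213+2.7071i|² + |-1|² + |2.1213-2.7071i|² + |-5i|² + |-2.1213+1.2929i|²) = (1/8)·88.0000 = 11.0000

Both sides agree, confirming Parseval's theorem.

Σ|x[n]|² = (1/N)Σ|X[k]|² = 11.0000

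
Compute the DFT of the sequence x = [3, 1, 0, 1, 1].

X[k] = Σ(n=0 to 4) x[n] · ω_5^(nk)
where ω_5 = e^(-2πi/5)

Computing each X[k]:
X[0] = 6
X[1] = 2.8090+0.5878i
X[2] = 1.6910-0.9511i
X[3] = 1.6910+0.9511i
X[4] = 2.8090-0.5878i

X = [6, 2.8090+0.5878i, 1.6910-0.9511i, 1.6910+0.9511i, 2.8090-0.5878i]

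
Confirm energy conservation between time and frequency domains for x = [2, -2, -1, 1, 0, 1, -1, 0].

Time domain:
Σ|x[n]|² = |2|² + |-2|² + |-1|² + |1|² + |0|² + |1|² + |-1|² + |0|² = 12.0000

Frequency domain:
(1/8)Σ|X[k]|² = (1/8)(|0|² + |-0.8284+1.4142i|² + |4+2i|² + |4.8284+1.4142i|² + |0|² + |4.8284-1.4142i|² + |4-2i|² + |-0.8284-1.4142i|²) = (1/8)·96.0000 = 12.0000

Both sides agree, confirming Parseval's theorem.

Σ|x[n]|² = (1/N)Σ|X[k]|² = 12.0000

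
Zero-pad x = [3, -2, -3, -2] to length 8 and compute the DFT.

Original 4-point DFT: [-4, 6, 4, 6]
Zero-padded 8-point DFT provides frequency interpolation.

DFT_8([x, 0, ...]) = [-4, 3.0000+5.8284i, 6, 3.0000-0.1716i, 4, 3.0000+0.1716i, 6, 3.0000-5.8284i]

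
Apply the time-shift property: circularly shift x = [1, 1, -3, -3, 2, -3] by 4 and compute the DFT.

Time shift by 4: X_shifted[k] = ω_6^(4k) · X[k]
Shifted x = [-3, -3, 2, -3, 1, 1]

DFT(x[n-4]) = [-5, -2.5000+2.5981i, -6.5000+4.3301i, 5, -6.5000-4.3301i, -2.5000-2.5981i]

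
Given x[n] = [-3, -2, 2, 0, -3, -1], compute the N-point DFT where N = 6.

X[k] = Σ(n=0 to 5) x[n] · ω_6^(nk)
where ω_6 = e^(-2πi/6)

Computing each X[k]:
X[0] = -7
X[1] = -4.0000-3.4641i
X[2] = -1.0000+5.1962i
X[3] = -1
X[4] = -1.0000-5.1962i
X[5] = -4.0000+3.4641i

X = [-7, -4.0000-3.4641i, -1.0000+5.1962i, -1, -1.0000-5.1962i, -4.0000+3.4641i]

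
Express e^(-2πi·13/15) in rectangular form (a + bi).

ω_15^13 = e^(-2πi·13/15)
= cos(-2π·13/15) + i·sin(-2π·13/15)
= cos(-26π/15) + i·sin(-26π/15)

ω_15^13 = cos(-26π/15) + i·sin(-26π/15) = 0.6691+0.7431i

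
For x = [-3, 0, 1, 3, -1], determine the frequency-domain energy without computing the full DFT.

Parseval: Σ|x[n]|² = (1/N)Σ|X[k]|², so Σ|X[k]|² = N·Σ|x[n]|² = 5·20.0000

Σ|X[k]|² = N·Σ|x[n]|² = 5·20.0000 = 100.0000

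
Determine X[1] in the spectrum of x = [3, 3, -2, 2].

X[1] = Σ(n=0 to 3) x[n] · ω_4^(1n) where ω_4 = e^(-2πi/4)
= (3)·ω_4^0 + (3)·ω_4^1 + (-2)·ω_4^2 + (2)·ω_4^3

X[1] = 5-1i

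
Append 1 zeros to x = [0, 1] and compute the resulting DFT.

Original 2-point DFT: [1, -1]
Zero-padded 3-point DFT provides frequency interpolation.

DFT_3([x, 0, ...]) = [1, -0.5000-0.8660i, -0.5000+0.8660i]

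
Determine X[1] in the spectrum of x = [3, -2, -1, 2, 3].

X[1] = Σ(n=0 to 4) x[n] · ω_5^(1n) where ω_5 = e^(-2πi/5)
= (3)·ω_5^0 + (-2)·ω_5^1 + (-1)·ω_5^2 + (2)·ω_5^3 + (3)·ω_5^4

X[1] = 2.5000+6.5186i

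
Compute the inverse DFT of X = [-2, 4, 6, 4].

x[n] = (1/4) Σ(k=0 to 3) X[k] · e^(2πikn/4)

Computing each x[n]:
x[0] = 3
x[1] = -2
x[2] = -1
x[3] = -2

x = [3, -2, -1, -2]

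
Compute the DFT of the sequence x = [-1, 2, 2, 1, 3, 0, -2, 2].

X[k] = Σ(n=0 to 7) x[n] · ω_8^(nk)
where ω_8 = e^(-2πi/8)

Computing each X[k]:
X[0] = 7
X[1] = -1.8787-4.7071i
X[2] = 2+1i
X[3] = -6.1213+3.2929i
X[4] = -3
X[5] = -6.1213-3.2929i
X[6] = 2-1i
X[7] = -1.8787+4.7071i

X = [7, -1.8787-4.7071i, 2+1i, -6.1213+3.2929i, -3, -6.1213-3.2929i, 2-1i, -1.8787+4.7071i]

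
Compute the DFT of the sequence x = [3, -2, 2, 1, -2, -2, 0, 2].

X[k] = Σ(n=0 to 7) x[n] · ω_8^(nk)
where ω_8 = e^(-2πi/8)

Computing each X[k]:
X[0] = 2
X[1] = 5.7071-1.2929i
X[2] = -1+7i
X[3] = 4.2929+2.7071i
X[4] = 4
X[5] = 4.2929-2.7071i
X[6] = -1-7i
X[7] = 5.7071+1.2929i

X = [2, 5.7071-1.2929i, -1+7i, 4.2929+2.7071i, 4, 4.2929-2.7071i, -1-7i, 5.7071+1.2929i]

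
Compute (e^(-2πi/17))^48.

Since ω_17^17 = 1, powers reduce modulo 17.
48 mod 17 = 14
So ω_17^48 = ω_17^14 = e^(-2πi·14/17)

ω_17^48 = ω_17^14 = 0.4457+0.8952i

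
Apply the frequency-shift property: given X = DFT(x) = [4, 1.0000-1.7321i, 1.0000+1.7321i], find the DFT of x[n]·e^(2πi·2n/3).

Modulation property: DFT(ω_3^(-2n)·x[n]) = X[(k-2) mod 3], so circularly shift X by 2 positions.

X[k-2] = [1.0000-1.7321i, 1.0000+1.7321i, 4]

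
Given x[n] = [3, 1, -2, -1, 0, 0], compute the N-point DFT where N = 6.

X[k] = Σ(n=0 to 5) x[n] · ω_6^(nk)
where ω_6 = e^(-2πi/6)

Computing each X[k]:
X[0] = 1
X[1] = 5.5000+0.8660i
X[2] = 2.5000-2.5981i
X[3] = 1
X[4] = 2.5000+2.5981i
X[5] = 5.5000-0.8660i

X = [1, 5.5000+0.8660i, 2.5000-2.5981i, 1, 2.5000+2.5981i, 5.5000-0.8660i]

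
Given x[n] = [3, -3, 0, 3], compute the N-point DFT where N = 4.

X[k] = Σ(n=0 to 3) x[n] · ω_4^(nk)
where ω_4 = e^(-2πi/4)

Computing each X[k]:
X[0] = 3
X[1] = 3+6i
X[2] = 3
X[3] = 3-6i

X = [3, 3+6i, 3, 3-6i]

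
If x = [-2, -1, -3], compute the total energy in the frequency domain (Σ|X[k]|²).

Parseval: Σ|x[n]|² = (1/N)Σ|X[k]|², so Σ|X[k]|² = N·Σ|x[n]|² = 3·14.0000

Σ|X[k]|² = N·Σ|x[n]|² = 3·14.0000 = 42.0000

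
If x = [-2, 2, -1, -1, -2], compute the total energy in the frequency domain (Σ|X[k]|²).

Parseval: Σ|x[n]|² = (1/N)Σ|X[k]|², so Σ|X[k]|² = N·Σ|x[n]|² = 5·14.0000

Σ|X[k]|² = N·Σ|x[n]|² = 5·14.0000 = 70.0000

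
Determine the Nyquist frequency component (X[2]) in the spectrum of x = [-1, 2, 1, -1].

X[2] = Σ(n=0 to 3) x[n] · ω_4^(2n) where ω_4 = e^(-2πi/4)
= (-1)·ω_4^0 + (2)·ω_4^2 + (1)·ω_4^4 + (-1)·ω_4^6

X[2] = -1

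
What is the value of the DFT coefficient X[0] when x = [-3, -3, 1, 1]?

X[0] = Σ(n=0 to 3) x[n] · ω_4^0 = Σ x[n]
= (-3) + (-3) + (1) + (1)

X[0] = -4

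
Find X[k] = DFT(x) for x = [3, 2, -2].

X[k] = Σ(n=0 to 2) x[n] · ω_3^(nk)
where ω_3 = e^(-2πi/3)

Computing each X[k]:
X[0] = 3
X[1] = 3.0000-3.4641i
X[2] = 3.0000+3.4641i

X = [3, 3.0000-3.4641i, 3.0000+3.4641i]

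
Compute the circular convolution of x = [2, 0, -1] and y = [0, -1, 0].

(x ⊛ y)[n] = Σ(m=0 to 2) x[m] · y[(n-m) mod 3]

Computing each output sample:
(x ⊛ y)[0] = 1
(x ⊛ y)[1] = -2
(x ⊛ y)[2] = 0

x ⊛ y = [1, -2, 0]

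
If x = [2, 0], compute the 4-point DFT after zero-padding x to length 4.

Original 2-point DFT: [2, 2]
Zero-padded 4-point DFT provides frequency interpolation.

DFT_4([x, 0, ...]) = [2, 2, 2, 2]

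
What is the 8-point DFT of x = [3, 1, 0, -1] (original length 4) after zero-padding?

Original 4-point DFT: [3, 3-2i, 3, 3+2i]
Zero-padded 8-point DFT provides frequency interpolation.

DFT_8([x, 0, ...]) = [3, 4.4142, 3-2i, 1.5858, 3, 1.5858, 3+2i, 4.4142]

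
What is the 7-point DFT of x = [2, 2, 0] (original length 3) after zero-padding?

Original 3-point DFT: [4, 1.0000-1.7321i, 1.0000+1.7321i]
Zero-padded 7-point DFT provides frequency interpolation.

DFT_7([x, 0, ...]) = [4, 3.2470-1.5637i, 1.5550-1.9499i, 0.1981-0.8678i, 0.1981+0.8678i, 1.5550+1.9499i, 3.2470+1.5637i]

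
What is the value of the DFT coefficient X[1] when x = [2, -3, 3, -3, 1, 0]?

X[1] = Σ(n=0 to 5) x[n] · ω_6^(1n) where ω_6 = e^(-2πi/6)
= (2)·ω_6^0 + (-3)·ω_6^1 + (3)·ω_6^2 + (-3)·ω_6^3 + (1)·ω_6^4 + (0)·ω_6^5

X[1] = 1.5000+0.8660i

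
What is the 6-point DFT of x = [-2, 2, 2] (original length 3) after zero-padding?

Original 3-point DFT: [2, -4, -4]
Zero-padded 6-point DFT provides frequency interpolation.

DFT_6([x, 0, ...]) = [2, -2.0000-3.4641i, -4, -2, -4, -2.0000+3.4641i]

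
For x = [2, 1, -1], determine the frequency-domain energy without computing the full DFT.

Parseval: Σ|x[n]|² = (1/N)Σ|X[k]|², so Σ|X[k]|² = N·Σ|x[n]|² = 3·6.0000

Σ|X[k]|² = N·Σ|x[n]|² = 3·6.0000 = 18.0000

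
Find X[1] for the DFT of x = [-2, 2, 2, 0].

X[1] = Σ(n=0 to 3) x[n] · ω_4^(1n) where ω_4 = e^(-2πi/4)
= (-2)·ω_4^0 + (2)·ω_4^1 + (2)·ω_4^2 + (0)·ω_4^3

X[1] = -4-2i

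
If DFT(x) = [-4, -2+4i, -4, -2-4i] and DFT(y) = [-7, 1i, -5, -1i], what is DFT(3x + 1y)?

By linearity: DFT(3x + 1y) = 3·DFT(x) + 1·DFT(y)
= 3·[-4, -2+4i, -4, -2-4i] + 1·[-7, 1i, -5, -1i]

Computing element-wise:
Z[0] = 3·(-4) + 1·(-7) = -19
Z[1] = 3·(-2+4i) + 1·(1i) = -6+13i
Z[2] = 3·(-4) + 1·(-5) = -17
Z[3] = 3·(-2-4i) + 1·(-1i) = -6-13i

DFT(3x + 1y) = 3·X + 1·Y = [-19, -6+13i, -17, -6-13i]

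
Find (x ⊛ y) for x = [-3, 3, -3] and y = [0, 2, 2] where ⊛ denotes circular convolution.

(x ⊛ y)[n] = Σ(m=0 to 2) x[m] · y[(n-m) mod 3]

Computing each output sample:
(x ⊛ y)[0] = 0
(x ⊛ y)[1] = -12
(x ⊛ y)[2] = 0

x ⊛ y = [0, -12, 0]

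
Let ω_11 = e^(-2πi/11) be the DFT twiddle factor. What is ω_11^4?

ω_11^4 = e^(-2πi·4/11)
= cos(-2π·4/11) + i·sin(-2π·4/11)
= cos(-8π/11) + i·sin(-8π/11)

ω_11^4 = cos(-8π/11) + i·sin(-8π/11) = -0.6549-0.7557i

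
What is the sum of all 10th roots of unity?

Sum of all nth roots of unity equals 0 for n > 1 (geometric series with r ≠ 1).

0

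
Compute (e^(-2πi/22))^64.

Since ω_22^22 = 1, powers reduce modulo 22.
64 mod 22 = 20
So ω_22^64 = ω_22^20 = e^(-2πi·20/22)

ω_22^64 = ω_22^20 = 0.8413+0.5406i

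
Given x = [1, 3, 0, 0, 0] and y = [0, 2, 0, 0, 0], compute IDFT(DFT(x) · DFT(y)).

(x ⊛ y)[n] = Σ(m=0 to 4) x[m] · y[(n-m) mod 5]

Computing each output sample:
(x ⊛ y)[0] = 0
(x ⊛ y)[1] = 2
(x ⊛ y)[2] = 6
(x ⊛ y)[3] = 0
(x ⊛ y)[4] = 0

x ⊛ y = [0, 2, 6, 0, 0]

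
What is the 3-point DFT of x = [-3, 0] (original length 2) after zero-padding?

Original 2-point DFT: [-3, -3]
Zero-padded 3-point DFT provides frequency interpolation.

DFT_3([x, 0, ...]) = [-3, -3, -3]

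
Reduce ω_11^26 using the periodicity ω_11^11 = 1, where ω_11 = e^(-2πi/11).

Since ω_11^11 = 1, powers reduce modulo 11.
26 mod 11 = 4
So ω_11^26 = ω_11^4 = e^(-2πi·4/11)

ω_11^26 = ω_11^4 = -0.6549-0.7557i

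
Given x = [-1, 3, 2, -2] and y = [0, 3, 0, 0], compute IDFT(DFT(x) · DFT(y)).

(x ⊛ y)[n] = Σ(m=0 to 3) x[m] · y[(n-m) mod 4]

Computing each output sample:
(x ⊛ y)[0] = -6
(x ⊛ y)[1] = -3
(x ⊛ y)[2] = 9
(x ⊛ y)[3] = 6

x ⊛ y = [-6, -3, 9, 6]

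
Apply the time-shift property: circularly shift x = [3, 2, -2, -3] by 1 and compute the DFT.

Time shift by 1: X_shifted[k] = ω_4^(1k) · X[k]
Shifted x = [-3, 3, 2, -2]

DFT(x[n-1]) = [0, -5-5i, -2, -5+5i]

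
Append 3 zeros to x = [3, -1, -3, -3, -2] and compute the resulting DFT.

Original 5-point DFT: [-6, 6.9271-0.9511i, 3.5729-0.5878i, 3.5729+0.5878i, 6.9271+0.9511i]
Zero-padded 8-point DFT provides frequency interpolation.

DFT_8([x, 0, ...]) = [-6, 6.4142+5.8284i, 4-2i, 3.5858-0.1716i, 2, 3.5858+0.1716i, 4+2i, 6.4142-5.8284i]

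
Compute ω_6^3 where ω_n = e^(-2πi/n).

ω_6^3 = e^(-2πi·3/6)
= cos(-2π·3/6) + i·sin(-2π·3/6)
= cos(-6π/6) + i·sin(-6π/6)

ω_6^3 = cos(-6π/6) + i·sin(-6π/6) = -1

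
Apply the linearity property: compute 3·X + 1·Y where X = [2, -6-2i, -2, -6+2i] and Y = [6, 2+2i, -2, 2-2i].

By linearity: DFT(3x + 1y) = 3·DFT(x) + 1·DFT(y)
= 3·[2, -6-2i, -2, -6+2i] + 1·[6, 2+2i, -2, 2-2i]

Computing element-wise:
Z[0] = 3·(2) + 1·(6) = 12
Z[1] = 3·(-6-2i) + 1·(2+2i) = -16-4i
Z[2] = 3·(-2) + 1·(-2) = -8
Z[3] = 3·(-6+2i) + 1·(2-2i) = -16+4i

DFT(3x + 1y) = 3·X + 1·Y = [12, -16-4i, -8, -16+4i]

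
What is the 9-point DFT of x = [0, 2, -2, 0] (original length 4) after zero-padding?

Original 4-point DFT: [0, 2-2i, -4, 2+2i]
Zero-padded 9-point DFT provides frequency interpolation.

DFT_9([x, 0, ...]) = [0, 1.1848+0.6840i, 2.2267-1.2856i, -3.4641i, -3.4115-1.9696i, -3.4115+1.9696i, 3.4641i, 2.2267+1.2856i, 1.1848-0.6840i]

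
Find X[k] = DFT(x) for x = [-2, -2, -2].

X[k] = Σ(n=0 to 2) x[n] · ω_3^(nk)
where ω_3 = e^(-2πi/3)

Computing each X[k]:
X[0] = -6
X[1] = 0
X[2] = 0

X = [-6, 0, 0]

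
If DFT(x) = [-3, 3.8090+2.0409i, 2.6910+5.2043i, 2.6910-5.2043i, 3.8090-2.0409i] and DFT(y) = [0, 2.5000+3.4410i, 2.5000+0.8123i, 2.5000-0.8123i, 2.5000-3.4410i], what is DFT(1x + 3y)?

By linearity: DFT(1x + 3y) = 1·DFT(x) + 3·DFT(y)
= 1·[-3, 3.8090+2.0409i, 2.6910+5.2043i, 2.6910-5.2043i, 3.8090-2.0409i] + 3·[0, 2.5000+3.4410i, 2.5000+0.8123i, 2.5000-0.8123i, 2.5000-3.4410i]

Computing element-wise:
Z[0] = 1·(-3) + 3·(0) = -3
Z[1] = 1·(3.8090+2.0409i) + 3·(2.5000+3.4410i) = 11.3090+12.3639i
Z[2] = 1·(2.6910+5.2043i) + 3·(2.5000+0.8123i) = 10.1910+7.6412i
Z[3] = 1·(2.6910-5.2043i) + 3·(2.5000-0.8123i) = 10.1910-7.6412i
Z[4] = 1·(3.8090-2.0409i) + 3·(2.5000-3.4410i) = 11.3090-12.3639i

DFT(1x + 3y) = 1·X + 3·Y = [-3, 11.3090+12.3639i, 10.1910+7.6412i, 10.1910-7.6412i, 11.3090-12.3639i]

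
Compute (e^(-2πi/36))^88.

Since ω_36^36 = 1, powers reduce modulo 36.
88 mod 36 = 16
So ω_36^88 = ω_36^16 = e^(-2πi·16/36)

ω_36^88 = ω_36^16 = -0.9397-0.3420i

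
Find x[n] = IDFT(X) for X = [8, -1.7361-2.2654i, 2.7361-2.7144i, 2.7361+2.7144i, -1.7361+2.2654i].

x[n] = (1/5) Σ(k=0 to 4) X[k] · e^(2πikn/5)

Computing each x[n]:
x[0] = 2
x[1] = 2
x[2] = 2
x[3] = 3
x[4] = -1

x = [2, 2, 2, 3, -1]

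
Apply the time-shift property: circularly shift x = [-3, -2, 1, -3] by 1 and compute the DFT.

Time shift by 1: X_shifted[k] = ω_4^(1k) · X[k]
Shifted x = [-3, -3, -2, 1]

DFT(x[n-1]) = [-7, -1+4i, -3, -1-4i]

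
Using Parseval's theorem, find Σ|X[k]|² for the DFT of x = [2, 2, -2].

Parseval: Σ|x[n]|² = (1/N)Σ|X[k]|², so Σ|X[k]|² = N·Σ|x[n]|² = 3·12.0000

Σ|X[k]|² = N·Σ|x[n]|² = 3·12.0000 = 36.0000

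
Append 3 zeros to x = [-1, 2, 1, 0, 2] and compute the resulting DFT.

Original 5-point DFT: [4, -0.5729-0.5878i, -3.9271+0.9511i, -3.9271-0.9511i, -0.5729+0.5878i]
Zero-padded 8-point DFT provides frequency interpolation.

DFT_8([x, 0, ...]) = [4, -1.5858-2.4142i, -2i, -4.4142-0.4142i, 0, -4.4142+0.4142i, 2i, -1.5858+2.4142i]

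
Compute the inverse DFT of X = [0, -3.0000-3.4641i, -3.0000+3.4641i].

x[n] = (1/3) Σ(k=0 to 2) X[k] · e^(2πikn/3)

Computing each x[n]:
x[0] = -2
x[1] = 3
x[2] = -1

x = [-2, 3, -1]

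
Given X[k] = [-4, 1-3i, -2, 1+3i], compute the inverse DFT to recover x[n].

x[n] = (1/4) Σ(k=0 to 3) X[k] · e^(2πikn/4)

Computing each x[n]:
x[0] = -1
x[1] = 1
x[2] = -2
x[3] = -2

x = [-1, 1, -2, -2]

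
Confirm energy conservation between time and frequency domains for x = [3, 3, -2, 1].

Time domain:
Σ|x[n]|² = |3|² + |3|² + |-2|² + |1|² = 23.0000

Frequency domain:
(1/4)Σ|X[k]|² = (1/4)(|5|² + |5-2i|² + |-3|² + |5+2i|²) = (1/4)·92.0000 = 23.0000

Both sides agree, confirming Parseval's theorem.

Σ|x[n]|² = (1/N)Σ|X[k]|² = 23.0000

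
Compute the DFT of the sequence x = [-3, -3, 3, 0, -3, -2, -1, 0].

X[k] = Σ(n=0 to 7) x[n] · ω_8^(nk)
where ω_8 = e^(-2πi/8)

Computing each X[k]:
X[0] = -9
X[1] = -0.7071-3.2929i
X[2] = -8+5i
X[3] = 0.7071+4.7071i
X[4] = 1
X[5] = 0.7071-4.7071i
X[6] = -8-5i
X[7] = -0.7071+3.2929i

X = [-9, -0.7071-3.2929i, -8+5i, 0.7071+4.7071i, 1, 0.7071-4.7071i, -8-5i, -0.7071+3.2929i]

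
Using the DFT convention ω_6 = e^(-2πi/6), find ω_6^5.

ω_6^5 = e^(-2πi·5/6)
= cos(-2π·5/6) + i·sin(-2π·5/6)
= cos(-10π/6) + i·sin(-10π/6)

ω_6^5 = cos(-10π/6) + i·sin(-10π/6) = 0.5000+0.8660i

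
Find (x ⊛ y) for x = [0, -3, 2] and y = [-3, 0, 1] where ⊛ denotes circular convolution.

(x ⊛ y)[n] = Σ(m=0 to 2) x[m] · y[(n-m) mod 3]

Computing each output sample:
(x ⊛ y)[0] = -3
(x ⊛ y)[1] = 11
(x ⊛ y)[2] = -6

x ⊛ y = [-3, 11, -6]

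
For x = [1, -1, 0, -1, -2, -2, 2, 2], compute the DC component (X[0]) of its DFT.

X[0] = Σ(n=0 to 7) x[n] · ω_8^0 = Σ x[n]
= (1) + (-1) + (0) + (-1) + (-2) + (-2) + (2) + (2)

X[0] = -1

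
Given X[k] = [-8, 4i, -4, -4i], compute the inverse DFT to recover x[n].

x[n] = (1/4) Σ(k=0 to 3) X[k] · e^(2πikn/4)

Computing each x[n]:
x[0] = -3
x[1] = -3
x[2] = -3
x[3] = 1

x = [-3, -3, -3, 1]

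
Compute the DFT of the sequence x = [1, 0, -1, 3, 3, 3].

X[k] = Σ(n=0 to 5) x[n] · ω_6^(nk)
where ω_6 = e^(-2πi/6)

Computing each X[k]:
X[0] = 9
X[1] = -1.5000+6.0622i
X[2] = 1.5000-0.8660i
X[3] = -3
X[4] = 1.5000+0.8660i
X[5] = -1.5000-6.0622i

X = [9, -1.5000+6.0622i, 1.5000-0.8660i, -3, 1.5000+0.8660i, -1.5000-6.0622i]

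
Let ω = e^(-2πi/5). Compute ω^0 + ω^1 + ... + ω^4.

Sum of all nth roots of unity equals 0 for n > 1 (geometric series with r ≠ 1).

0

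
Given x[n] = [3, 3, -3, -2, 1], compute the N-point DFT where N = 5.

X[k] = Σ(n=0 to 4) x[n] · ω_5^(nk)
where ω_5 = e^(-2πi/5)

Computing each X[k]:
X[0] = 2
X[1] = 8.2812-1.3143i
X[2] = -1.7812-2.1266i
X[3] = -1.7812+2.1266i
X[4] = 8.2812+1.3143i

X = [2, 8.2812-1.3143i, -1.7812-2.1266i, -1.7812+2.1266i, 8.2812+1.3143i]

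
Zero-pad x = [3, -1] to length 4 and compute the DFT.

Original 2-point DFT: [2, 4]
Zero-padded 4-point DFT provides frequency interpolation.

DFT_4([x, 0, ...]) = [2, 3+1i, 4, 3-1i]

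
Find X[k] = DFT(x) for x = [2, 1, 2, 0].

X[k] = Σ(n=0 to 3) x[n] · ω_4^(nk)
where ω_4 = e^(-2πi/4)

Computing each X[k]:
X[0] = 5
X[1] = -1i
X[2] = 3
X[3] = 1i

X = [5, -1i, 3, 1i]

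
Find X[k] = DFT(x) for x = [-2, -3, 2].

X[k] = Σ(n=0 to 2) x[n] · ω_3^(nk)
where ω_3 = e^(-2πi/3)

Computing each X[k]:
X[0] = -3
X[1] = -1.5000+4.3301i
X[2] = -1.5000-4.3301i

X = [-3, -1.5000+4.3301i, -1.5000-4.3301i]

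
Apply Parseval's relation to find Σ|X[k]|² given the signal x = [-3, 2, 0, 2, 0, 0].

Parseval: Σ|x[n]|² = (1/N)Σ|X[k]|², so Σ|X[k]|² = N·Σ|x[n]|² = 6·17.0000

Σ|X[k]|² = N·Σ|x[n]|² = 6·17.0000 = 102.0000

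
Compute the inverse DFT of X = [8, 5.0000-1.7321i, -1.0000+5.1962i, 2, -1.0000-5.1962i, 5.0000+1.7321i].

x[n] = (1/6) Σ(k=0 to 5) X[k] · e^(2πikn/6)

Computing each x[n]:
x[0] = 3
x[1] = 1
x[2] = 3
x[3] = -1
x[4] = -1
x[5] = 3

x = [3, 1, 3, -1, -1, 3]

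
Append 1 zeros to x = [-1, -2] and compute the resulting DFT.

Original 2-point DFT: [-3, 1]
Zero-padded 3-point DFT provides frequency interpolation.

DFT_3([x, 0, ...]) = [-3, 1.7321i, -1.7321i]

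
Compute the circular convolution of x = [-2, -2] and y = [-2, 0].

(x ⊛ y)[n] = Σ(m=0 to 1) x[m] · y[(n-m) mod 2]

Computing each output sample:
(x ⊛ y)[0] = 4
(x ⊛ y)[1] = 4

x ⊛ y = [4, 4]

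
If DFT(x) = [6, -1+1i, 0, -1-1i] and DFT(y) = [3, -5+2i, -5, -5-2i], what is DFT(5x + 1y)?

By linearity: DFT(5x + 1y) = 5·DFT(x) + 1·DFT(y)
= 5·[6, -1+1i, 0, -1-1i] + 1·[3, -5+2i, -5, -5-2i]

Computing element-wise:
Z[0] = 5·(6) + 1·(3) = 33
Z[1] = 5·(-1+1i) + 1·(-5+2i) = -10+7i
Z[2] = 5·(0) + 1·(-5) = -5
Z[3] = 5·(-1-1i) + 1·(-5-2i) = -10-7i

DFT(5x + 1y) = 5·X + 1·Y = [33, -10+7i, -5, -10-7i]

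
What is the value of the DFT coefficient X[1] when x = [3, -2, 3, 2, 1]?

X[1] = Σ(n=0 to 4) x[n] · ω_5^(1n) where ω_5 = e^(-2πi/5)
= (3)·ω_5^0 + (-2)·ω_5^1 + (3)·ω_5^2 + (2)·ω_5^3 + (1)·ω_5^4

X[1] = -1.3541+2.2654i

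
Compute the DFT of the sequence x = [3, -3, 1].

X[k] = Σ(n=0 to 2) x[n] · ω_3^(nk)
where ω_3 = e^(-2πi/3)

Computing each X[k]:
X[0] = 1
X[1] = 4.0000+3.4641i
X[2] = 4.0000-3.4641i

X = [1, 4.0000+3.4641i, 4.0000-3.4641i]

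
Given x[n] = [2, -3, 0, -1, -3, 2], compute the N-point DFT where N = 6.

X[k] = Σ(n=0 to 5) x[n] · ω_6^(nk)
where ω_6 = e^(-2πi/6)

Computing each X[k]:
X[0] = -3
X[1] = 4.0000+1.7321i
X[2] = 3.0000+6.9282i
X[3] = 1
X[4] = 3.0000-6.9282i
X[5] = 4.0000-1.7321i

X = [-3, 4.0000+1.7321i, 3.0000+6.9282i, 1, 3.0000-6.9282i, 4.0000-1.7321i]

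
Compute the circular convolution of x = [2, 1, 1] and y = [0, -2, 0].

(x ⊛ y)[n] = Σ(m=0 to 2) x[m] · y[(n-m) mod 3]

Computing each output sample:
(x ⊛ y)[0] = -2
(x ⊛ y)[1] = -4
(x ⊛ y)[2] = -2

x ⊛ y = [-2, -4, -2]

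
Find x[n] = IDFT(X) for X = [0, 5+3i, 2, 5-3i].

x[n] = (1/4) Σ(k=0 to 3) X[k] · e^(2πikn/4)

Computing each x[n]:
x[0] = 3
x[1] = -2
x[2] = -2
x[3] = 1

x = [3, -2, -2, 1]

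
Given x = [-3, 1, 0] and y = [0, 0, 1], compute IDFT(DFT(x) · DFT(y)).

(x ⊛ y)[n] = Σ(m=0 to 2) x[m] · y[(n-m) mod 3]

Computing each output sample:
(x ⊛ y)[0] = 1
(x ⊛ y)[1] = 0
(x ⊛ y)[2] = -3

x ⊛ y = [1, 0, -3]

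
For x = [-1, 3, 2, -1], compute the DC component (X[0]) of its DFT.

X[0] = Σ(n=0 to 3) x[n] · ω_4^0 = Σ x[n]
= (-1) + (3) + (2) + (-1)

X[0] = 3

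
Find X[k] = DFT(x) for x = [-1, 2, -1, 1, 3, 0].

X[k] = Σ(n=0 to 5) x[n] · ω_6^(nk)
where ω_6 = e^(-2πi/6)

Computing each X[k]:
X[0] = 4
X[1] = -2.0000+1.7321i
X[2] = -2.0000-5.1962i
X[3] = -2
X[4] = -2.0000+5.1962i
X[5] = -2.0000-1.7321i

X = [4, -2.0000+1.7321i, -2.0000-5.1962i, -2, -2.0000+5.1962i, -2.0000-1.7321i]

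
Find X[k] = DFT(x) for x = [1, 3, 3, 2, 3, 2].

X[k] = Σ(n=0 to 5) x[n] · ω_6^(nk)
where ω_6 = e^(-2πi/6)

Computing each X[k]:
X[0] = 14
X[1] = -1.5000-0.8660i
X[2] = -2.5000-0.8660i
X[3] = 0
X[4] = -2.5000+0.8660i
X[5] = -1.5000+0.8660i

X = [14, -1.5000-0.8660i, -2.5000-0.8660i, 0, -2.5000+0.8660i, -1.5000+0.8660i]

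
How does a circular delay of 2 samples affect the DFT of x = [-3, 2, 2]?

Time shift by 2: X_shifted[k] = ω_3^(2k) · X[k]
Shifted x = [2, 2, -3]

DFT(x[n-2]) = [1, 2.5000-4.3301i, 2.5000+4.3301i]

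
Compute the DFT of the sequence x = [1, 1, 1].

X[k] = Σ(n=0 to 2) x[n] · ω_3^(nk)
where ω_3 = e^(-2πi/3)

Computing each X[k]:
X[0] = 3
X[1] = 0
X[2] = 0

X = [3, 0, 0]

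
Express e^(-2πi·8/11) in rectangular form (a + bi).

ω_11^8 = e^(-2πi·8/11)
= cos(-2π·8/11) + i·sin(-2π·8/11)
= cos(-16π/11) + i·sin(-16π/11)

ω_11^8 = cos(-16π/11) + i·sin(-16π/11) = -0.1423+0.9898i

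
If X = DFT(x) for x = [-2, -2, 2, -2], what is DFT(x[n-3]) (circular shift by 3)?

Time shift by 3: X_shifted[k] = ω_4^(3k) · X[k]
Shifted x = [-2, 2, -2, -2]

DFT(x[n-3]) = [-4, -4i, -4, 4i]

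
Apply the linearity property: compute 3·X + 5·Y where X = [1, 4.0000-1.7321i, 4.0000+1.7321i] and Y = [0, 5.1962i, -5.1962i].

By linearity: DFT(3x + 5y) = 3·DFT(x) + 5·DFT(y)
= 3·[1, 4.0000-1.7321i, 4.0000+1.7321i] + 5·[0, 5.1962i, -5.1962i]

Computing element-wise:
Z[0] = 3·(1) + 5·(0) = 3
Z[1] = 3·(4.0000-1.7321i) + 5·(5.1962i) = 12.0000+20.7847i
Z[2] = 3·(4.0000+1.7321i) + 5·(-5.1962i) = 12.0000-20.7847i

DFT(3x + 5y) = 3·X + 5·Y = [3, 12.0000+20.7847i, 12.0000-20.7847i]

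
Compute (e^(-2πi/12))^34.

Since ω_12^12 = 1, powers reduce modulo 12.
34 mod 12 = 10
So ω_12^34 = ω_12^10 = e^(-2πi·10/12)

ω_12^34 = ω_12^10 = 0.5000+0.8660i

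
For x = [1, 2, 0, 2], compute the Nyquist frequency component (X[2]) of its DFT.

X[2] = Σ(n=0 to 3) x[n] · ω_4^(2n) where ω_4 = e^(-2πi/4)
= (1)·ω_4^0 + (2)·ω_4^2 + (0)·ω_4^4 + (2)·ω_4^6

X[2] = -3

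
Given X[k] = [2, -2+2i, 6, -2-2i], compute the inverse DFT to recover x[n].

x[n] = (1/4) Σ(k=0 to 3) X[k] · e^(2πikn/4)

Computing each x[n]:
x[0] = 1
x[1] = -2
x[2] = 3
x[3] = 0

x = [1, -2, 3, 0]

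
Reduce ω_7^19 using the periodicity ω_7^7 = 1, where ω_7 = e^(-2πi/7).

Since ω_7^7 = 1, powers reduce modulo 7.
19 mod 7 = 5
So ω_7^19 = ω_7^5 = e^(-2πi·5/7)

ω_7^19 = ω_7^5 = -0.2225+0.9749i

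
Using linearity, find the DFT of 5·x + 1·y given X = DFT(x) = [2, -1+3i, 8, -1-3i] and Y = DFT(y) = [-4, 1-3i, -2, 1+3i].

By linearity: DFT(5x + 1y) = 5·DFT(x) + 1·DFT(y)
= 5·[2, -1+3i, 8, -1-3i] + 1·[-4, 1-3i, -2, 1+3i]

Computing element-wise:
Z[0] = 5·(2) + 1·(-4) = 6
Z[1] = 5·(-1+3i) + 1·(1-3i) = -4+12i
Z[2] = 5·(8) + 1·(-2) = 38
Z[3] = 5·(-1-3i) + 1·(1+3i) = -4-12i

DFT(5x + 1y) = 5·X + 1·Y = [6, -4+12i, 38, -4-12i]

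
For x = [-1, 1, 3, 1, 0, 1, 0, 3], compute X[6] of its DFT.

X[6] = Σ(n=0 to 7) x[n] · ω_8^(6n) where ω_8 = e^(-2πi/8)
= (-1)·ω_8^0 + (1)·ω_8^6 + (3)·ω_8^12 + (1)·ω_8^18 + (0)·ω_8^24 + (1)·ω_8^30 + (0)·ω_8^36 + (3)·ω_8^42

X[6] = -4-2i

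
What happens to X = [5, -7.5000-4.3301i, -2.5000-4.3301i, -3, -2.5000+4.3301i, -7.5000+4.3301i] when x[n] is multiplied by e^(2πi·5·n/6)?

Modulation property: DFT(ω_6^(-5n)·x[n]) = X[(k-5) mod 6], so circularly shift X by 5 positions.

X[k-5] = [-7.5000-4.3301i, -2.5000-4.3301i, -3, -2.5000+4.3301i, -7.5000+4.3301i, 5]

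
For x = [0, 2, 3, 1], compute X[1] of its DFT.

X[1] = Σ(n=0 to 3) x[n] · ω_4^(1n) where ω_4 = e^(-2πi/4)
= (0)·ω_4^0 + (2)·ω_4^1 + (3)·ω_4^2 + (1)·ω_4^3

X[1] = -3-1i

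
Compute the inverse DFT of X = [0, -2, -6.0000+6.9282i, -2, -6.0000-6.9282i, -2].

x[n] = (1/6) Σ(k=0 to 5) X[k] · e^(2πikn/6)

Computing each x[n]:
x[0] = -3
x[1] = -1
x[2] = 3
x[3] = -1
x[4] = -1
x[5] = 3

x = [-3, -1, 3, -1, -1, 3]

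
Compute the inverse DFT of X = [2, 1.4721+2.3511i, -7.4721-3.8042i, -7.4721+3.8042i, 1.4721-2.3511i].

x[n] = (1/5) Σ(k=0 to 4) X[k] · e^(2πikn/5)

Computing each x[n]:
x[0] = -2
x[1] = 3
x[2] = -3
x[3] = 1
x[4] = 3

x = [-2, 3, -3, 1, 3]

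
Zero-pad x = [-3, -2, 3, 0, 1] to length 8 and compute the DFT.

Original 5-point DFT: [-1, -5.7361+1.0898i, -1.2639+4.6165i, -1.2639-4.6165i, -5.7361-1.0898i]
Zero-padded 8-point DFT provides frequency interpolation.

DFT_8([x, 0, ...]) = [-1, -5.4142-1.5858i, -5+2i, -2.5858+4.4142i, 3, -2.5858-4.4142i, -5-2i, -5.4142+1.5858i]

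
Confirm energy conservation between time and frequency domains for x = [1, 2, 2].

Time domain:
Σ|x[n]|² = |1|² + |2|² + |2|² = 9.0000

Frequency domain:
(1/3)Σ|X[k]|² = (1/3)(|5|² + |-1|² + |-1|²) = (1/3)·27.0000 = 9.0000

Both sides agree, confirming Parseval's theorem.

Σ|x[n]|² = (1/N)Σ|X[k]|² = 9.0000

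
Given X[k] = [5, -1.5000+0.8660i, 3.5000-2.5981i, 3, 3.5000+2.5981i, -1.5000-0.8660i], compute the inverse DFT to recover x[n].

x[n] = (1/6) Σ(k=0 to 5) X[k] · e^(2πikn/6)

Computing each x[n]:
x[0] = 2
x[1] = 0
x[2] = 0
x[3] = 2
x[4] = 2
x[5] = -1

x = [2, 0, 0, 2, 2, -1]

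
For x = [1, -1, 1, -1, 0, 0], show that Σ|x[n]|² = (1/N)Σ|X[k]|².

Time domain:
Σ|x[n]|² = |1|² + |-1|² + |1|² + |-1|² + |0|² + |0|² = 4.0000

Frequency domain:
(1/6)Σ|X[k]|² = (1/6)(|0|² + |1|² + |1.7321i|² + |4|² + |-1.7321i|² + |1|²) = (1/6)·24.0000 = 4.0000

Both sides agree, confirming Parseval's theorem.

Σ|x[n]|² = (1/N)Σ|X[k]|² = 4.0000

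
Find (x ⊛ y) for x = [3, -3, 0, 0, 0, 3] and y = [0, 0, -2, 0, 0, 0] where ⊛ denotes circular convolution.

(x ⊛ y)[n] = Σ(m=0 to 5) x[m] · y[(n-m) mod 6]

Computing each output sample:
(x ⊛ y)[0] = 0
(x ⊛ y)[1] = -6
(x ⊛ y)[2] = -6
(x ⊛ y)[3] = 6
(x ⊛ y)[4] = 0
(x ⊛ y)[5] = 0

x ⊛ y = [0, -6, -6, 6, 0, 0]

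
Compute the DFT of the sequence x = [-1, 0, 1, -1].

X[k] = Σ(n=0 to 3) x[n] · ω_4^(nk)
where ω_4 = e^(-2πi/4)

Computing each X[k]:
X[0] = -1
X[1] = -2-1i
X[2] = 1
X[3] = -2+1i

X = [-1, -2-1i, 1, -2+1i]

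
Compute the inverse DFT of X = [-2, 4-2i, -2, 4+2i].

x[n] = (1/4) Σ(k=0 to 3) X[k] · e^(2πikn/4)

Computing each x[n]:
x[0] = 1
x[1] = 1
x[2] = -3
x[3] = -1

x = [1, 1, -3, -1]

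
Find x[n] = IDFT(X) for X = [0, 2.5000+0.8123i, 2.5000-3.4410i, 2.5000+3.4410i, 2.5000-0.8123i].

x[n] = (1/5) Σ(k=0 to 4) X[k] · e^(2πikn/5)

Computing each x[n]:
x[0] = 2
x[1] = 0
x[2] = -2
x[3] = 1
x[4] = -1

x = [2, 0, -2, 1, -1]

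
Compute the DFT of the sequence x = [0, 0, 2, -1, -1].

X[k] = Σ(n=0 to 4) x[n] · ω_5^(nk)
where ω_5 = e^(-2πi/5)

Computing each X[k]:
X[0] = 0
X[1] = -1.1180-2.7144i
X[2] = 1.1180+2.2654i
X[3] = 1.1180-2.2654i
X[4] = -1.1180+2.7144i

X = [0, -1.1180-2.7144i, 1.1180+2.2654i, 1.1180-2.2654i, -1.1180+2.7144i]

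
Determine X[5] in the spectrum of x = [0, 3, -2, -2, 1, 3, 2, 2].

X[5] = Σ(n=0 to 7) x[n] · ω_8^(5n) where ω_8 = e^(-2πi/8)
= (0)·ω_8^0 + (3)·ω_8^5 + (-2)·ω_8^10 + (-2)·ω_8^15 + (1)·ω_8^20 + (3)·ω_8^25 + (2)·ω_8^30 + (2)·ω_8^35

X[5] = -3.8284+1.1716i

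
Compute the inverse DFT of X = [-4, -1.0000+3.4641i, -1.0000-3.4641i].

x[n] = (1/3) Σ(k=0 to 2) X[k] · e^(2πikn/3)

Computing each x[n]:
x[0] = -2
x[1] = -3
x[2] = 1

x = [-2, -3, 1]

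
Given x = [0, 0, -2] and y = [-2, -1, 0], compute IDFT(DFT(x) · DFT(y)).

(x ⊛ y)[n] = Σ(m=0 to 2) x[m] · y[(n-m) mod 3]

Computing each output sample:
(x ⊛ y)[0] = 2
(x ⊛ y)[1] = 0
(x ⊛ y)[2] = 4

x ⊛ y = [2, 0, 4]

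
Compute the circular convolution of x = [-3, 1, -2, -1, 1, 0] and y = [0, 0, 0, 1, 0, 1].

(x ⊛ y)[n] = Σ(m=0 to 5) x[m] · y[(n-m) mod 6]

Computing each output sample:
(x ⊛ y)[0] = 0
(x ⊛ y)[1] = -1
(x ⊛ y)[2] = -1
(x ⊛ y)[3] = -2
(x ⊛ y)[4] = 1
(x ⊛ y)[5] = -5

x ⊛ y = [0, -1, -1, -2, 1, -5]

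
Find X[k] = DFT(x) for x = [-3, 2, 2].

X[k] = Σ(n=0 to 2) x[n] · ω_3^(nk)
where ω_3 = e^(-2πi/3)

Computing each X[k]:
X[0] = 1
X[1] = -5
X[2] = -5

X = [1, -5, -5]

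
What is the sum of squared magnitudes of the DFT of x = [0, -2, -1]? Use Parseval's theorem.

Parseval: Σ|x[n]|² = (1/N)Σ|X[k]|², so Σ|X[k]|² = N·Σ|x[n]|² = 3·5.0000

Σ|X[k]|² = N·Σ|x[n]|² = 3·5.0000 = 15.0000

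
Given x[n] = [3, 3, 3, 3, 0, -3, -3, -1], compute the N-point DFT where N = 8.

X[k] = Σ(n=0 to 7) x[n] · ω_8^(nk)
where ω_8 = e^(-2πi/8)

Computing each X[k]:
X[0] = 5
X[1] = 4.4142-13.0711i
X[2] = 3+2i
X[3] = 1.5858-1.0711i
X[4] = 1
X[5] = 1.5858+1.0711i
X[6] = 3-2i
X[7] = 4.4142+13.0711i

X = [5, 4.4142-13.0711i, 3+2i, 1.5858-1.0711i, 1, 1.5858+1.0711i, 3-2i, 4.4142+13.0711i]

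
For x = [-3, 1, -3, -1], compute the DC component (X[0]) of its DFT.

X[0] = Σ(n=0 to 3) x[n] · ω_4^0 = Σ x[n]
= (-3) + (1) + (-3) + (-1)

X[0] = -6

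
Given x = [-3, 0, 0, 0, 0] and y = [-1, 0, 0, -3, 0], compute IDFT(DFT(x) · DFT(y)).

(x ⊛ y)[n] = Σ(m=0 to 4) x[m] · y[(n-m) mod 5]

Computing each output sample:
(x ⊛ y)[0] = 3
(x ⊛ y)[1] = 0
(x ⊛ y)[2] = 0
(x ⊛ y)[3] = 9
(x ⊛ y)[4] = 0

x ⊛ y = [3, 0, 0, 9, 0]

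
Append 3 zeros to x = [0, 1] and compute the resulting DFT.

Original 2-point DFT: [1, -1]
Zero-padded 5-point DFT provides frequency interpolation.

DFT_5([x, 0, ...]) = [1, 0.3090-0.9511i, -0.8090-0.5878i, -0.8090+0.5878i, 0.3090+0.9511i]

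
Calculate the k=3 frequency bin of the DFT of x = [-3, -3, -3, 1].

X[3] = Σ(n=0 to 3) x[n] · ω_4^(3n) where ω_4 = e^(-2πi/4)
= (-3)·ω_4^0 + (-3)·ω_4^3 + (-3)·ω_4^6 + (1)·ω_4^9

X[3] = -4i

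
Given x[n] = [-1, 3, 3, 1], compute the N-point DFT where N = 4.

X[k] = Σ(n=0 to 3) x[n] · ω_4^(nk)
where ω_4 = e^(-2πi/4)

Computing each X[k]:
X[0] = 6
X[1] = -4-2i
X[2] = -2
X[3] = -4+2i

X = [6, -4-2i, -2, -4+2i]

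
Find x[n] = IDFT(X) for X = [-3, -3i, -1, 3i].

x[n] = (1/4) Σ(k=0 to 3) X[k] · e^(2πikn/4)

Computing each x[n]:
x[0] = -1
x[1] = 1
x[2] = -1
x[3] = -2

x = [-1, 1, -1, -2]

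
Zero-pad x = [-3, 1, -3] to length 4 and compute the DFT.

Original 3-point DFT: [-5, -2.0000-3.4641i, -2.0000+3.4641i]
Zero-padded 4-point DFT provides frequency interpolation.

DFT_4([x, 0, ...]) = [-5, -1i, -7, 1i]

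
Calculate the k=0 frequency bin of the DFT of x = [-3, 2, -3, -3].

X[0] = Σ(n=0 to 3) x[n] · ω_4^0 = Σ x[n]
= (-3) + (2) + (-3) + (-3)

X[0] = -7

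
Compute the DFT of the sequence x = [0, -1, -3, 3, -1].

X[k] = Σ(n=0 to 4) x[n] · ω_5^(nk)
where ω_5 = e^(-2πi/5)

Computing each X[k]:
X[0] = -2
X[1] = -0.6180+3.5267i
X[2] = 1.6180-5.7063i
X[3] = 1.6180+5.7063i
X[4] = -0.6180-3.5267i

X = [-2, -0.6180+3.5267i, 1.6180-5.7063i, 1.6180+5.7063i, -0.6180-3.5267i]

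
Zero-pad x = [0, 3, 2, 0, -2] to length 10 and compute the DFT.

Original 5-point DFT: [3, -1.3090-5.9309i, -0.1910-1.0368i, -0.1910+1.0368i, -1.3090+5.9309i]
Zero-padded 10-point DFT provides frequency interpolation.

DFT_10([x, 0, ...]) = [3, 4.6631-2.4899i, -1.3090-5.9309i, -3.1631+0.2245i, -0.1910-1.0368i, -3, -0.1910+1.0368i, -3.1631-0.2245i, -1.3090+5.9309i, 4.6631+2.4899i]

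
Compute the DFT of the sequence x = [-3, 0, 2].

X[k] = Σ(n=0 to 2) x[n] · ω_3^(nk)
where ω_3 = e^(-2πi/3)

Computing each X[k]:
X[0] = -1
X[1] = -4.0000+1.7321i
X[2] = -4.0000-1.7321i

X = [-1, -4.0000+1.7321i, -4.0000-1.7321i]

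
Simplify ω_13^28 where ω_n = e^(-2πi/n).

Since ω_13^13 = 1, powers reduce modulo 13.
28 mod 13 = 2
So ω_13^28 = ω_13^2 = e^(-2πi·2/13)

ω_13^28 = ω_13^2 = 0.5681-0.8230i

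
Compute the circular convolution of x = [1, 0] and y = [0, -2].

(x ⊛ y)[n] = Σ(m=0 to 1) x[m] · y[(n-m) mod 2]

Computing each output sample:
(x ⊛ y)[0] = 0
(x ⊛ y)[1] = -2

x ⊛ y = [0, -2]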